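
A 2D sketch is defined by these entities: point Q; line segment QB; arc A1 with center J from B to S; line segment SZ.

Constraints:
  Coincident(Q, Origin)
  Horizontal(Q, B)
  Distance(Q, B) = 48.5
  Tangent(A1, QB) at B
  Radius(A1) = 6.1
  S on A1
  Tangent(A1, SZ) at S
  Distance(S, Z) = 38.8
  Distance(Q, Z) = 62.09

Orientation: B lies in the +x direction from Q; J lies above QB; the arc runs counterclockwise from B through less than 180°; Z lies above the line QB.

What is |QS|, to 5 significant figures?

54.898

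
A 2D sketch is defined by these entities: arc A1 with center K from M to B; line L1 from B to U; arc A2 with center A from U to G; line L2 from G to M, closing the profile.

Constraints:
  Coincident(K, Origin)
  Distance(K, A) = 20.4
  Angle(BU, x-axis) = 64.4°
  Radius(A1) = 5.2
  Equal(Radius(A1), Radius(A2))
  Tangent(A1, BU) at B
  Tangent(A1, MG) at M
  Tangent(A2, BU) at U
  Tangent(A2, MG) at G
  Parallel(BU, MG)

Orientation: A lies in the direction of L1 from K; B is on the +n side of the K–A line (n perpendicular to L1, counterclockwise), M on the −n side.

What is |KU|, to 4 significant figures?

21.05

The slot axis is L1's direction at 64.4°, so u = (cos 64.4°, sin 64.4°) = (0.4321, 0.9018) and n = (−sin 64.4°, cos 64.4°) = (-0.9018, 0.4321). K is at the origin and A lies 20.4 along u from K, so A = 20.4·u = (8.815, 18.40). Tangency of A1 to both parallel lines with radius 5.2 puts B and M at K ± 5.2·n: B = (-4.690, 2.247), M = (4.690, -2.247). Equal radii place U and G the same way about A: U = A + 5.2·n = (4.125, 20.64), G = A − 5.2·n = (13.50, 16.15). Then |KU| = |U − K| = 21.05.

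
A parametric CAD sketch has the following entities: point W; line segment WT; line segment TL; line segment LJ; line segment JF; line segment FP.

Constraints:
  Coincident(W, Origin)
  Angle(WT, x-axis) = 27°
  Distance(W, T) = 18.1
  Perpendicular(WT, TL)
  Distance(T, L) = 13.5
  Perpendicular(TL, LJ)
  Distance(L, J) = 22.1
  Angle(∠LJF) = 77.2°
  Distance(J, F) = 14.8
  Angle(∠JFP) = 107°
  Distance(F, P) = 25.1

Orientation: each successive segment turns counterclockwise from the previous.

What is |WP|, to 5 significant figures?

24.469

W is at the origin; WT runs at 27.0° with length 18.1, so T = (16.127, 8.2172). WT ⟂ TL, so TL runs at 117.00°; with |TL| = 13.5, L = (9.9983, 20.246). TL ⟂ LJ, so LJ runs at -153.00°; with |LJ| = 22.1, J = (-9.6929, 10.213). ∠LJF = 77.2° gives JF at -50.200° from the x-axis; with |JF| = 14.8, F = (-0.21927, -1.1580). ∠JFP = 107.0° gives FP at 22.800° from the x-axis; with |FP| = 25.1, P = (22.919, 8.5687). Then |WP| = |P − W| = 24.469.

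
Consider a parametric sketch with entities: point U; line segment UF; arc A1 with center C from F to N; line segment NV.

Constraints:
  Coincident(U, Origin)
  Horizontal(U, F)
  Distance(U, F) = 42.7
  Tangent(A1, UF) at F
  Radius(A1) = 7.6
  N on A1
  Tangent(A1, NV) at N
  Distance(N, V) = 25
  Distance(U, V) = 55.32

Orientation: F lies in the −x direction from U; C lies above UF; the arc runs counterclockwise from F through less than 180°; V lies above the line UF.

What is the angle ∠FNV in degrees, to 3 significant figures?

125°

Checks: |CN| = 7.600 ✓; ∠(CN, NV) = 90.00° ✓; |NV| = 25.00 ✓; |UV| = 55.32 ✓.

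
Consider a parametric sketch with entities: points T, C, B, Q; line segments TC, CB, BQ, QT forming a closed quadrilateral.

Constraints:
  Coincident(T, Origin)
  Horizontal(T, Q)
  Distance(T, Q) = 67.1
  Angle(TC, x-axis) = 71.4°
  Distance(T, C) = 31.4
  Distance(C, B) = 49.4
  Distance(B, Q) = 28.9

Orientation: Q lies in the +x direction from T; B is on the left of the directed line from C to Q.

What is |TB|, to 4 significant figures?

65.58

T is at the origin; TQ is horizontal with |TQ| = 67.1 and Q in +x, so Q = (67.1, 0). TC runs at 71.4° with |TC| = 31.4, so C = (10.02, 29.76). B is determined by |CB| = 49.4 and |BQ| = 28.9 together: it lies at the intersection of circle(C, 49.4) and circle(Q, 28.9). With |CQ| = 64.38, the foot of the radical line on CQ is 44.66 from C and the perpendicular offset is √(49.4² − 44.66²) = 21.13. Taking the left-of-CQ solution: B = (59.38, 27.85).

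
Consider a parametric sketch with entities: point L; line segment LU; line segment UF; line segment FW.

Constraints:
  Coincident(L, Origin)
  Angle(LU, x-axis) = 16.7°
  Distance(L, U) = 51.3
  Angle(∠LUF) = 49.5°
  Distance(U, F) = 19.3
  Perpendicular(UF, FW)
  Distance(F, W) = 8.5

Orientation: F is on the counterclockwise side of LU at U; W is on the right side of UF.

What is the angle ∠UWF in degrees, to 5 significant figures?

66.231°

L is at the origin; LU runs at 16.7° with length 51.3, so U = 51.3·(cos 16.7°, sin 16.7°) = (49.136, 14.742). ∠LUF = 49.5°, so UF runs at 16.7° + (180° − 49.5°) = 147.20° from the x-axis; with |UF| = 19.3, F = U + 19.3·(cos 147.20°, sin 147.20°) = (32.913, 25.197). UF ⟂ FW; with |FW| = 8.5 on the right of UF, W = F + 8.5·(0.54171, 0.84057) = (37.518, 32.341). Then cos ∠UWF = WU·WF / (|WU||WF|), giving 66.231°.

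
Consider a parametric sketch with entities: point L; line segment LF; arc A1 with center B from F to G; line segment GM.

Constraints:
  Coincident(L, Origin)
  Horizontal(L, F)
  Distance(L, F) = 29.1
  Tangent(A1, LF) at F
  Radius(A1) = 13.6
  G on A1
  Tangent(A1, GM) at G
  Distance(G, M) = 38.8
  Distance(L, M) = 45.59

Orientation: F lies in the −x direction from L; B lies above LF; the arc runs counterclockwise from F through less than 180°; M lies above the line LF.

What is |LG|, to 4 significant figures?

18.62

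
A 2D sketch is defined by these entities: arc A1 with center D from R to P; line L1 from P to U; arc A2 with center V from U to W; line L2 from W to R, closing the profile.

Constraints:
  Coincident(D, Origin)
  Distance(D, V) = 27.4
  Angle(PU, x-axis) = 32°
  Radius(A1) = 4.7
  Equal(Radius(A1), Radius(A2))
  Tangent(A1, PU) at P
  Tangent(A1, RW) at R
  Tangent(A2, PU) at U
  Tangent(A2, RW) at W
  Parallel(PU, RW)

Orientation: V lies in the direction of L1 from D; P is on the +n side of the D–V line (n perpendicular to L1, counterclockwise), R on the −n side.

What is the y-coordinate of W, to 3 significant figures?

10.5

The slot axis is L1's direction at 32.0°, so u = (cos 32.0°, sin 32.0°) = (0.848, 0.530) and n = (−sin 32.0°, cos 32.0°) = (-0.530, 0.848). D is at the origin and V lies 27.4 along u from D, so V = 27.4·u = (23.2, 14.5). Tangency of A1 to both parallel lines with radius 4.7 puts P and R at D ± 4.7·n: P = (-2.49, 3.99), R = (2.49, -3.99). Equal radii place U and W the same way about V: U = V + 4.7·n = (20.7, 18.5), W = V − 4.7·n = (25.7, 10.5). So W.y = 10.5.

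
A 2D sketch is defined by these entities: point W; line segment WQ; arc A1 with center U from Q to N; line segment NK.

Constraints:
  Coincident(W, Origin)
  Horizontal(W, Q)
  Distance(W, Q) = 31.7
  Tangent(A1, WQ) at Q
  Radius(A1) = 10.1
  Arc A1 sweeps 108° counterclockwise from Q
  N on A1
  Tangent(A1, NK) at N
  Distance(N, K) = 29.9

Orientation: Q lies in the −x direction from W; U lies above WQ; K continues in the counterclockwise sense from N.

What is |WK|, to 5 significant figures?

52.127

W is at the origin; WQ is horizontal with |WQ| = 31.7 and Q on the −x side, so Q = (-31.700, 0.0000). Since A1 is tangent to WQ there, UQ ⟂ WQ, so U = Q + (0, 10.1) = (-31.700, 10.100). On A1, Q sits at bearing -90° from U; a 108° counterclockwise sweep puts N at bearing 18°, so N = U + 10.1·(cos 18°, sin 18°) = (-22.094, 13.221). Tangency of A1 to NK means the radius UN is perpendicular to NK, so NK runs along (−sin 18°, cos 18°); with |NK| = 29.9, K = (-31.334, 41.658). Then |WK| = |K − W| = 52.127.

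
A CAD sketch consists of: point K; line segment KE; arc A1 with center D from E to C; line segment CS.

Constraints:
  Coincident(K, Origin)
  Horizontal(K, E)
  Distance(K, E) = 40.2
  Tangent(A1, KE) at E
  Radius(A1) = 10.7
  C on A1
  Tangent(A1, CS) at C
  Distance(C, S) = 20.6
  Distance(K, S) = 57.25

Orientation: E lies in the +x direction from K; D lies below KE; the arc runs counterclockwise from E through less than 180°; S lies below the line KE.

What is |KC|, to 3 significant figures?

37.2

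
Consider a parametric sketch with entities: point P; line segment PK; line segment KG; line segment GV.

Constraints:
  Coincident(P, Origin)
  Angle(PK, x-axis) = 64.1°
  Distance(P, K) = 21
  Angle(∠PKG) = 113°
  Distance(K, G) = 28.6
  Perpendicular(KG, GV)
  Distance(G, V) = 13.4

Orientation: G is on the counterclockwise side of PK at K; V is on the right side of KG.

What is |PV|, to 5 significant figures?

49.254

∠PKG = 113.0°, so KG runs at 64.1° + (180° − 113.0°) = 131.10° from the x-axis; with |KG| = 28.6, G = K + 28.6·(cos 131.10°, sin 131.10°) = (-9.6281, 40.443). The perpendicularity gives GV at right angles to KG; with |GV| = 13.4 on the right of KG, V = G + 13.4·(0.75356, 0.65738) = (0.46965, 49.251). Then |PV| = |V − P| = 49.254.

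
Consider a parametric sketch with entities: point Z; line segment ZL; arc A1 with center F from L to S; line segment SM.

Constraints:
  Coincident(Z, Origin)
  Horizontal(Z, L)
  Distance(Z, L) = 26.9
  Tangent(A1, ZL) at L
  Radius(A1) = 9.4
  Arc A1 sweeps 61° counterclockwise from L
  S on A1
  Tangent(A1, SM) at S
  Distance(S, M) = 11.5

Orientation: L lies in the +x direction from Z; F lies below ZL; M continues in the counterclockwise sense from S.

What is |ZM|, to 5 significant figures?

19.843

On A1, L sits at bearing 90° from F; a 61° counterclockwise sweep puts S at bearing 151°, so S = F + 9.4·(cos 151°, sin 151°) = (18.679, -4.8428). Since A1 is tangent to SM there, FS ⟂ SM, so SM runs along (−sin 151°, cos 151°); with |SM| = 11.5, M = (13.103, -14.901). Then |ZM| = |M − Z| = 19.843.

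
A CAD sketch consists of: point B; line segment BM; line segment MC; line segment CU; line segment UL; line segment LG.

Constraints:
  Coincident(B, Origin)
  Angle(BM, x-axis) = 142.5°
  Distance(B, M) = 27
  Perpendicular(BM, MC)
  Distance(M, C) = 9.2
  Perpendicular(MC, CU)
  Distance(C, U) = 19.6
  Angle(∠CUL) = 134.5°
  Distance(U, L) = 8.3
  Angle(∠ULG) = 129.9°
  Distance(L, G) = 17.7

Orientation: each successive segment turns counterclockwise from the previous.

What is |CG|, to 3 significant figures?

33.4

∠CUL = 134.5° gives UL at 8.00° from the x-axis; with |UL| = 8.3, L = (-3.25, -1.64). ∠ULG = 129.9° gives LG at 58.1° from the x-axis; with |LG| = 17.7, G = (6.10, 13.4). Then |CG| = |G − C| = 33.4.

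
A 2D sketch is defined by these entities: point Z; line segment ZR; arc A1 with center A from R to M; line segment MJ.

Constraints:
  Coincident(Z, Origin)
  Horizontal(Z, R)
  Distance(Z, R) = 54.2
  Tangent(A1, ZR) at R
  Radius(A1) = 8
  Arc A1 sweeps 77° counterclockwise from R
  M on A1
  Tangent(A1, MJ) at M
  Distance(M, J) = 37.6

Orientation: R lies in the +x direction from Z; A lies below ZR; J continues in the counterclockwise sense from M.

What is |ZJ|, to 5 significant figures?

57.227

Z is at the origin; ZR is horizontal with |ZR| = 54.2 and R on the +x side, so R = (54.200, 0.0000). Since A1 is tangent to ZR there, AR ⟂ ZR, so A = R + (0, -8) = (54.200, -8.0000). On A1, R sits at bearing 90° from A; a 77° counterclockwise sweep puts M at bearing 167°, so M = A + 8.0·(cos 167°, sin 167°) = (46.405, -6.2004). Since A1 is tangent to MJ there, AM ⟂ MJ, so MJ runs along (−sin 167°, cos 167°); with |MJ| = 37.6, J = (37.947, -42.837). Then |ZJ| = |J − Z| = 57.227.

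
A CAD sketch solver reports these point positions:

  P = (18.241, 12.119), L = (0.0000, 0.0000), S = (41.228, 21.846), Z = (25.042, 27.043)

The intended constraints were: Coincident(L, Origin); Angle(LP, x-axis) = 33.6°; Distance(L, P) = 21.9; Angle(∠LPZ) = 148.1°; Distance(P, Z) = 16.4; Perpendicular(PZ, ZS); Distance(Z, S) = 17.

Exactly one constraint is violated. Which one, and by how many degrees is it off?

Perpendicular(PZ, ZS) — off by 6.70°.

L = (0.00, 0.00) ✓; LP at 33.60° ✓; |LP| = 21.90 ✓; ∠LPZ = 148.1° ✓; |PZ| = 16.40 ✓; ∠(PZ, ZS) = 83.30° ✗; |ZS| = 17.00 ✓.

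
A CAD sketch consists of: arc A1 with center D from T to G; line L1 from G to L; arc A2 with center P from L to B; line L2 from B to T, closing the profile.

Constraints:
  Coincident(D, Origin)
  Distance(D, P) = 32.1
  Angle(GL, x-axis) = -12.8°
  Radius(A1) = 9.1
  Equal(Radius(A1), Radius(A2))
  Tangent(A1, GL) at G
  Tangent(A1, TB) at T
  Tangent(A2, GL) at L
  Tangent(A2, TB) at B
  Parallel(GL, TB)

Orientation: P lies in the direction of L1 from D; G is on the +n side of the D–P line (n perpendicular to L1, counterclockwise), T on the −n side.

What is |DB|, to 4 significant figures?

33.36

The slot axis is L1's direction at -12.8°, so u = (cos -12.8°, sin -12.8°) = (0.9751, -0.2215) and n = (−sin -12.8°, cos -12.8°) = (0.2215, 0.9751). D is at the origin and P lies 32.1 along u from D, so P = 32.1·u = (31.30, -7.112). Tangency of A1 to both parallel lines with radius 9.1 puts G and T at D ± 9.1·n: G = (2.016, 8.874), T = (-2.016, -8.874). Equal radii place L and B the same way about P: L = P + 9.1·n = (33.32, 1.762), B = P − 9.1·n = (29.29, -15.99). Then |DB| = |B − D| = 33.36.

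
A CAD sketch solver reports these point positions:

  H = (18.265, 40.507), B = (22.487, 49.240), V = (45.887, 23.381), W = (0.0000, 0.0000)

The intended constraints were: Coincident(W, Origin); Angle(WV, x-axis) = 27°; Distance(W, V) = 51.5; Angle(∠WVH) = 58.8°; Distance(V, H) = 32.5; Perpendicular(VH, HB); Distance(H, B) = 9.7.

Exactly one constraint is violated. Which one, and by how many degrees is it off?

Perpendicular(VH, HB) — off by 6.00°.

W = (0.00, 0.00) ✓; WV at 27.00° ✓; |WV| = 51.50 ✓; ∠WVH = 58.80° ✓; |VH| = 32.50 ✓; ∠(VH, HB) = 84.00° ✗; |HB| = 9.700 ✓.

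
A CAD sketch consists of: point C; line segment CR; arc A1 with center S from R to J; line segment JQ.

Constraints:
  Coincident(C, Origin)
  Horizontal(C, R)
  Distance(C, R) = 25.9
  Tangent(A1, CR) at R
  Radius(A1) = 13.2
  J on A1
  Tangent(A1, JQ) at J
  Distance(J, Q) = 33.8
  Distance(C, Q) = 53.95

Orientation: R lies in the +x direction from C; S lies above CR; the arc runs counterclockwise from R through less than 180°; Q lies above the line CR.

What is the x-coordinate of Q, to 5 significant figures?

21.972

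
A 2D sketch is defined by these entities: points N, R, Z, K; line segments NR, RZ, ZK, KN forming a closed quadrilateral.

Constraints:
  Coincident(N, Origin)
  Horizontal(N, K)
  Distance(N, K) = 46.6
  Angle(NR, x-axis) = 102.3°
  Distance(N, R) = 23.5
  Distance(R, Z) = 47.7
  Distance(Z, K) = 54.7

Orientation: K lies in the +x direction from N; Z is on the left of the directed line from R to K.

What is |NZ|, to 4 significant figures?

61.84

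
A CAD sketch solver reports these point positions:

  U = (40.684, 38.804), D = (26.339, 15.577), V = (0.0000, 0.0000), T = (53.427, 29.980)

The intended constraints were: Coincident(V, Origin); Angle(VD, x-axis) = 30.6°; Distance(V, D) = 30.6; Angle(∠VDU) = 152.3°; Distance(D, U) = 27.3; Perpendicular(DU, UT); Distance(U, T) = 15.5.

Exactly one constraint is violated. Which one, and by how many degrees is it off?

Perpendicular(DU, UT) — off by 3.00°.

V = (0.00, 0.00) ✓; VD at 30.60° ✓; |VD| = 30.60 ✓; ∠VDU = 152.3° ✓; |DU| = 27.30 ✓; ∠(DU, UT) = 93.00° ✗; |UT| = 15.50 ✓.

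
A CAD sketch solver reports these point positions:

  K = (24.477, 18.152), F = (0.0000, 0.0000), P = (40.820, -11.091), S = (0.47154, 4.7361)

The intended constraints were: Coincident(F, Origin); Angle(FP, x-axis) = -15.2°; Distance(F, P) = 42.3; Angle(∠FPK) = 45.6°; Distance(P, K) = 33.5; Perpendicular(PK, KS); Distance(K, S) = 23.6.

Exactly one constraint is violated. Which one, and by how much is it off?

Distance(K, S) = 23.6 — off by 3.90.

F = (0.00, 0.00) ✓; FP at -15.20° ✓; |FP| = 42.30 ✓; ∠FPK = 45.60° ✓; |PK| = 33.50 ✓; ∠(PK, KS) = 90.00° ✓; |KS| = 27.50 ✗.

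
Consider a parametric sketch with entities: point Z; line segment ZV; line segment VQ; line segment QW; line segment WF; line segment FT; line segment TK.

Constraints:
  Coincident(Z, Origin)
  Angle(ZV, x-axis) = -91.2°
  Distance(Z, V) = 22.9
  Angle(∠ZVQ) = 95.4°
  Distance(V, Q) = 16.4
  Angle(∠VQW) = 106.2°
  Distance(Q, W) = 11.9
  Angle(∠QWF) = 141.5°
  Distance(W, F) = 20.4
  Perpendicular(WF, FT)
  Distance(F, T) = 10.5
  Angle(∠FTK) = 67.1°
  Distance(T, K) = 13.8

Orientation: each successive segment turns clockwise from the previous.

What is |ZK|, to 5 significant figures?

15.507

Z is at the origin; ZV runs at -91.2° with length 22.9, so V = (-0.47958, -22.895). ∠ZVQ = 95.4° gives VQ at -175.80° from the x-axis; with |VQ| = 16.4, Q = (-16.836, -24.096). ∠VQW = 106.2° gives QW at 110.40° from the x-axis; with |QW| = 11.9, W = (-20.984, -12.942). ∠QWF = 141.5° gives WF at 71.900° from the x-axis; with |WF| = 20.4, F = (-14.646, 6.4481). WF ⟂ FT, so FT runs at -18.100°; with |FT| = 10.5, T = (-4.6653, 3.1860). ∠FTK = 67.1° gives TK at -131.00° from the x-axis; with |TK| = 13.8, K = (-13.719, -7.2290). Then |ZK| = |K − Z| = 15.507.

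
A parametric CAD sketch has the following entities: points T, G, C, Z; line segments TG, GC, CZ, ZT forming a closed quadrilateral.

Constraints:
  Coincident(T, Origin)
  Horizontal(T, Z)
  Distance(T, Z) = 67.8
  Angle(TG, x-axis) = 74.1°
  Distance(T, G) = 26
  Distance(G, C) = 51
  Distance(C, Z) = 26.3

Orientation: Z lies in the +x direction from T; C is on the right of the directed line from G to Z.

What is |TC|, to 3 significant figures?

45.0

Checks: T = (0.00, 0.00) ✓; |GC| = 51.00 ✓; |CZ| = 26.30 ✓.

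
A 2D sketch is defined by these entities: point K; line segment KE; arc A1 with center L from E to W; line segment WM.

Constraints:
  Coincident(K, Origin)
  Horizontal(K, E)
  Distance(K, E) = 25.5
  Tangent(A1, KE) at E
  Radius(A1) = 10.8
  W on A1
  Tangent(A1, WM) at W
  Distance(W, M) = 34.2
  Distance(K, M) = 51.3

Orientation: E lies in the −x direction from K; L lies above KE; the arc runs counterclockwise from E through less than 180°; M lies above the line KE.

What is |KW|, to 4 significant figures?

19.76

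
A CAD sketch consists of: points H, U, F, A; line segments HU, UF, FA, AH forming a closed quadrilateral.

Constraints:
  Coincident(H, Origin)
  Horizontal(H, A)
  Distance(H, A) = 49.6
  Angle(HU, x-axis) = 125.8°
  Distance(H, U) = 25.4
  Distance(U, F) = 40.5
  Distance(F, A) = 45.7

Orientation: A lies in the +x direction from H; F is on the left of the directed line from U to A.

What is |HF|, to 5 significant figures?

42.924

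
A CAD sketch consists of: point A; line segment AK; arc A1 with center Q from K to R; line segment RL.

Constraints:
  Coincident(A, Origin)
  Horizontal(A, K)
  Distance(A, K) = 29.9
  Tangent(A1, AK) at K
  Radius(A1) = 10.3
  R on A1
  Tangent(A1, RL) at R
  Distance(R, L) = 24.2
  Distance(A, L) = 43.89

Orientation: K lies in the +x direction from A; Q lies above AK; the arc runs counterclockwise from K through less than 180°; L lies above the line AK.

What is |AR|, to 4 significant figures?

41.66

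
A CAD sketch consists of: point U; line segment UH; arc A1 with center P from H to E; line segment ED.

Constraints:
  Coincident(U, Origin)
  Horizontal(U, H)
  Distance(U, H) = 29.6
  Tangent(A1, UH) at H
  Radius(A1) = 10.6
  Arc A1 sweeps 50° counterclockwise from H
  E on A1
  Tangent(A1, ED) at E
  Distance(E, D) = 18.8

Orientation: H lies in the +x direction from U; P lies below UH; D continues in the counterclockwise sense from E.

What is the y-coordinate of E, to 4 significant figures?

-3.786

U is at the origin; U and H share the same y with |UH| = 29.6 and H on the +x side, so H = (29.60, 0.000). Since A1 is tangent to UH there, PH ⟂ UH, so P = H + (0, -10.6) = (29.60, -10.60). On A1, H sits at bearing 90° from P; a 50° counterclockwise sweep puts E at bearing 140°, so E = P + 10.6·(cos 140°, sin 140°) = (21.48, -3.786). So E.y = -3.786.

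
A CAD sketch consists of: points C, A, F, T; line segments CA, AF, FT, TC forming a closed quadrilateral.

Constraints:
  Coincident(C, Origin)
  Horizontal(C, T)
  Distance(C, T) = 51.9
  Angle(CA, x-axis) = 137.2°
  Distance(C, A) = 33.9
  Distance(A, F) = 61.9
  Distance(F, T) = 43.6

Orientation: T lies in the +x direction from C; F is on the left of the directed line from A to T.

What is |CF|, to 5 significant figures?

52.948

Checks: |AF| = 61.90 ✓; |FT| = 43.60 ✓.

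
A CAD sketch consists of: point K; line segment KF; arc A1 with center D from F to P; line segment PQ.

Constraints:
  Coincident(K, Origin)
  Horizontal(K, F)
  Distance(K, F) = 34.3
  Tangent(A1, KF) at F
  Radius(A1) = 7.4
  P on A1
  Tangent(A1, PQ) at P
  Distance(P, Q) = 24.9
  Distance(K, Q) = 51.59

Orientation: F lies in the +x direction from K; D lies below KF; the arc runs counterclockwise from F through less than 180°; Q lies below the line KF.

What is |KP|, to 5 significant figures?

29.905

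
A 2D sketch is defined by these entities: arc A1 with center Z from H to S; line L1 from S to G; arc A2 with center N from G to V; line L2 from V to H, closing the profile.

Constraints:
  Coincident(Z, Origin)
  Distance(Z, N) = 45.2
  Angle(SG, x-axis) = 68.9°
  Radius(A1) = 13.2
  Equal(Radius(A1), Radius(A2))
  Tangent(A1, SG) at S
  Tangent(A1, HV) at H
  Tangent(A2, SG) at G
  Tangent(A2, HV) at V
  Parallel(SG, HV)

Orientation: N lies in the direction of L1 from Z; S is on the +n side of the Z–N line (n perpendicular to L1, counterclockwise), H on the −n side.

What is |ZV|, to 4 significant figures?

47.09

The slot axis is L1's direction at 68.9°, so u = (cos 68.9°, sin 68.9°) = (0.3600, 0.9330) and n = (−sin 68.9°, cos 68.9°) = (-0.9330, 0.3600). Z is at the origin and N lies 45.2 along u from Z, so N = 45.2·u = (16.27, 42.17). Tangency of A1 to both parallel lines with radius 13.2 puts S and H at Z ± 13.2·n: S = (-12.31, 4.752), H = (12.31, -4.752). Equal radii place G and V the same way about N: G = N + 13.2·n = (3.957, 46.92), V = N − 13.2·n = (28.59, 37.42). Then |ZV| = |V − Z| = 47.09.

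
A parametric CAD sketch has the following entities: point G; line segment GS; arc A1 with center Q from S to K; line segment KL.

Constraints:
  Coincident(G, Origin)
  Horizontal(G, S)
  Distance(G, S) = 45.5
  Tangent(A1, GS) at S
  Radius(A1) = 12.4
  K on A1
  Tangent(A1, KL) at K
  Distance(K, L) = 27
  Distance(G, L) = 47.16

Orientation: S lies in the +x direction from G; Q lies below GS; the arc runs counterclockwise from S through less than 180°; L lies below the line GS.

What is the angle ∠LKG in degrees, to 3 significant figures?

98.5°

Checks: |QK| = 12.40 ✓; ∠(QK, KL) = 90.00° ✓; |KL| = 27.00 ✓; |GL| = 47.16 ✓.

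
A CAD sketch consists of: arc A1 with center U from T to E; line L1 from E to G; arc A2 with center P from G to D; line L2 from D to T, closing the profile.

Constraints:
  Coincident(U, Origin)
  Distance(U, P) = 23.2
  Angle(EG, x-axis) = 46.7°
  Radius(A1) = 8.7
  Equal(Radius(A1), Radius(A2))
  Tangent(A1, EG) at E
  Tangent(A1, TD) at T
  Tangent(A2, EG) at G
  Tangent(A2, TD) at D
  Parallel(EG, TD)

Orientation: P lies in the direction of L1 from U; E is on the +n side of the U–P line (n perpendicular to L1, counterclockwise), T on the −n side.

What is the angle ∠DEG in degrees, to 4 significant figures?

36.87°

The slot axis is L1's direction at 46.7°, so u = (cos 46.7°, sin 46.7°) = (0.6858, 0.7278) and n = (−sin 46.7°, cos 46.7°) = (-0.7278, 0.6858). U is at the origin and P lies 23.2 along u from U, so P = 23.2·u = (15.91, 16.88). Tangency of A1 to both parallel lines with radius 8.7 puts E and T at U ± 8.7·n: E = (-6.332, 5.967), T = (6.332, -5.967). Equal radii place G and D the same way about P: G = P + 8.7·n = (9.579, 22.85), D = P − 8.7·n = (22.24, 10.92). Then cos ∠DEG = ED·EG / (|ED||EG|), giving 36.87°.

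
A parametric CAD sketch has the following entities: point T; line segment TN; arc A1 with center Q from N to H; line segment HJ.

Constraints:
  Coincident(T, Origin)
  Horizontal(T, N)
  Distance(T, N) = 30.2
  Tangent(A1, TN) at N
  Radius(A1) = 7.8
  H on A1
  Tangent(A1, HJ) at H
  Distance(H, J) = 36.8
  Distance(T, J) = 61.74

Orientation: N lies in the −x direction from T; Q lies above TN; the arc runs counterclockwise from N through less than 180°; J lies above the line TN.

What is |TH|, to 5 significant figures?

26.769

Checks: T.y = 0.00, N.y = 0.00 ✓; |QH| = 7.800 ✓; ∠(QH, HJ) = 90.00° ✓; |HJ| = 36.80 ✓; |TJ| = 61.74 ✓.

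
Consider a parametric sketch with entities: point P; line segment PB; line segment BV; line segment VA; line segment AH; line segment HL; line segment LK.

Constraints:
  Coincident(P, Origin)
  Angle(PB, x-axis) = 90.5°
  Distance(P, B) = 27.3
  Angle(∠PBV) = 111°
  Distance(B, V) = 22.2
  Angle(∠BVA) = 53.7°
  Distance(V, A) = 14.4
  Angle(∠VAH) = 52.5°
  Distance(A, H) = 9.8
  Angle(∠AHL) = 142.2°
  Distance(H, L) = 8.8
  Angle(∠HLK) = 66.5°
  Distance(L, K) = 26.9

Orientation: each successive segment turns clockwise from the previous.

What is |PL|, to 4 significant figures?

39.56

P is at the origin; PB runs at 90.5° with length 27.3, so B = (-0.2382, 27.30). ∠PBV = 111.0° gives BV at 21.50° from the x-axis; with |BV| = 22.2, V = (20.42, 35.44). ∠BVA = 53.7° gives VA at -104.8° from the x-axis; with |VA| = 14.4, A = (16.74, 21.51). ∠VAH = 52.5° gives AH at 127.7° from the x-axis; with |AH| = 9.8, H = (10.75, 29.27). ∠AHL = 142.2° gives HL at 89.90° from the x-axis; with |HL| = 8.8, L = (10.76, 38.07). Then |PL| = |L − P| = 39.56.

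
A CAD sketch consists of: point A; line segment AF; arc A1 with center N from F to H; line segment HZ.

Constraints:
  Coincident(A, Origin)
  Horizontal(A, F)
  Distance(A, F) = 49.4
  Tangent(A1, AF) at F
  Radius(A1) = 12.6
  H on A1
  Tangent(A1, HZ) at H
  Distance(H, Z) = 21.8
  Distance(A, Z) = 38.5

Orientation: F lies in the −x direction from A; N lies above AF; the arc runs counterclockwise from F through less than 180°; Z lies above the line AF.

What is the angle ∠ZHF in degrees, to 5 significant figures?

148.64°

Checks: A.y = 0.00, F.y = 0.00 ✓; |NH| = 12.60 ✓; ∠(NH, HZ) = 90.00° ✓; |HZ| = 21.80 ✓; |AZ| = 38.50 ✓.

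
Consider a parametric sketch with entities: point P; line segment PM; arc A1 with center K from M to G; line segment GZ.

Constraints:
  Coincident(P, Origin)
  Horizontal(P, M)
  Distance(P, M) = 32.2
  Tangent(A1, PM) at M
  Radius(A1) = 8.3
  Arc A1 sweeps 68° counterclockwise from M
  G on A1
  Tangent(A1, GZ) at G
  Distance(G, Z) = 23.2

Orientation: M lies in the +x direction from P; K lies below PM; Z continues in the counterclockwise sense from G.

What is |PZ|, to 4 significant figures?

31.03

On A1, M sits at bearing 90° from K; a 68° counterclockwise sweep puts G at bearing 158°, so G = K + 8.3·(cos 158°, sin 158°) = (24.50, -5.191). Since A1 is tangent to GZ there, KG ⟂ GZ, so GZ runs along (−sin 158°, cos 158°); with |GZ| = 23.2, Z = (15.81, -26.70). Then |PZ| = |Z − P| = 31.03.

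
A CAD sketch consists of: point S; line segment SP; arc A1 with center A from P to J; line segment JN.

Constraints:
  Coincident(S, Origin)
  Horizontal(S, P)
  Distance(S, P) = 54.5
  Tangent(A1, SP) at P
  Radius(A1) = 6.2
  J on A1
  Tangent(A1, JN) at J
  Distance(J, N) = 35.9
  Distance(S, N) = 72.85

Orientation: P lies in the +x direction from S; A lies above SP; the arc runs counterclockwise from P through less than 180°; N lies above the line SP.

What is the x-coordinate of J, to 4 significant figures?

60.70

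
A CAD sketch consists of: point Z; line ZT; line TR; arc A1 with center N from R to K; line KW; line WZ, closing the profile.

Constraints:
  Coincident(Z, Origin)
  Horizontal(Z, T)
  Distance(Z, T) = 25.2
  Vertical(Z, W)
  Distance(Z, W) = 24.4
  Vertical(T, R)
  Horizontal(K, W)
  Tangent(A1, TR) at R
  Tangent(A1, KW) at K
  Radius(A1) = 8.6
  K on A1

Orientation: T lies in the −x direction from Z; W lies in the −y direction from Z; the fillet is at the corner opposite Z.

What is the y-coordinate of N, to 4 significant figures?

-15.80

ZW is vertical with |ZW| = 24.4 and W on the −y side, so W = (0.000, -24.40). The virtual corner opposite Z is at (-25.20, -24.40). Since A1 is tangent to TR there, NR ⟂ TR and since A1 is tangent to KW there, NK ⟂ KW, with radius 8.6, so the center N sits 8.6 in from both sides at N = (-16.60, -15.80). So N.y = -15.80.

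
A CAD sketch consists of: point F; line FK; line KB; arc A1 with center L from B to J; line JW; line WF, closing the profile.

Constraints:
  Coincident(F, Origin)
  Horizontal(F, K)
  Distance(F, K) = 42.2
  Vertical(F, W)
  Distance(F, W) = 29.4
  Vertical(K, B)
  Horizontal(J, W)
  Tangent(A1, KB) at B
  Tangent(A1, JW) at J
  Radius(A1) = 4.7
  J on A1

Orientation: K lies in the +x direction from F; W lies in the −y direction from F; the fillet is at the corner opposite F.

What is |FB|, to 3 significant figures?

48.9

F is at the origin; F and K share the same y with |FK| = 42.2 and K on the +x side, so K = (42.2, 0.00). FW is vertical with |FW| = 29.4 and W on the −y side, so W = (0.00, -29.4). The virtual corner opposite F is at (42.2, -29.4). The tangent condition forces LB to be normal to KB and A1 meets JW tangentially, so LJ is at right angles to JW, with radius 4.7, so the center L sits 4.7 in from both sides at L = (37.5, -24.7). That places the tangent points at B = (42.2, -24.7) on KB and J = (37.5, -29.4) on JW. Then |FB| = |B − F| = 48.9.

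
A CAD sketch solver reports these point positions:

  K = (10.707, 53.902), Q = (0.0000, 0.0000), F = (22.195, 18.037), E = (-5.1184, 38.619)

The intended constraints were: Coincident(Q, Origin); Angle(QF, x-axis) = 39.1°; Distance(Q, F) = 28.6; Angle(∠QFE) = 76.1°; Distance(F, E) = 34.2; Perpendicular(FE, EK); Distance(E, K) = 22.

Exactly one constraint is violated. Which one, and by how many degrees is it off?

Perpendicular(FE, EK) — off by 9.00°.

Q = (0.00, 0.00) ✓; QF at 39.10° ✓; |QF| = 28.60 ✓; ∠QFE = 76.10° ✓; |FE| = 34.20 ✓; ∠(FE, EK) = 99.00° ✗; |EK| = 22.00 ✓.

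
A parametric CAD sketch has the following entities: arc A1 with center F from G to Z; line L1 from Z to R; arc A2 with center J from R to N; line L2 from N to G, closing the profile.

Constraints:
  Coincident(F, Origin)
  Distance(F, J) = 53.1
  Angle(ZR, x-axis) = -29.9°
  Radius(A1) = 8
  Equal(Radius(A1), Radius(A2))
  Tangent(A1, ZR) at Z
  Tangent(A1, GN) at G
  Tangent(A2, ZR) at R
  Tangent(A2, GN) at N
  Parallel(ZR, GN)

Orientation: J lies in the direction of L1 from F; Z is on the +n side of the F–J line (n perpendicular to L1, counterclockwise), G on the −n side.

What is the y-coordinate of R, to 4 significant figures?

-19.53

The slot axis is L1's direction at -29.9°, so u = (cos -29.9°, sin -29.9°) = (0.8669, -0.4985) and n = (−sin -29.9°, cos -29.9°) = (0.4985, 0.8669). F is at the origin and J lies 53.1 along u from F, so J = 53.1·u = (46.03, -26.47). Tangency of A1 to both parallel lines with radius 8.0 puts Z and G at F ± 8.0·n: Z = (3.988, 6.935), G = (-3.988, -6.935). Equal radii place R and N the same way about J: R = J + 8.0·n = (50.02, -19.53), N = J − 8.0·n = (42.04, -33.40). So R.y = -19.53.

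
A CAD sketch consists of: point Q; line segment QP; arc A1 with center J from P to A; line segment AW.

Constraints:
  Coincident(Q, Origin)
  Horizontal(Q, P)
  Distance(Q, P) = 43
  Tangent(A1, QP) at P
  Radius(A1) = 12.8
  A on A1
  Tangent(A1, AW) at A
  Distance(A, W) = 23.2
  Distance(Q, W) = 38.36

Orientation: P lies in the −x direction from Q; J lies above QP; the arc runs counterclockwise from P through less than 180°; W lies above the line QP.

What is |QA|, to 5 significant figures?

32.084

Q is at the origin; Q and P share the same y with |QP| = 43.0 and P on the −x side, so P = (-43.000, 0.0000). Tangency of A1 to QP means the radius JP is perpendicular to QP, so J = P + (0, 12.8) = (-43.000, 12.800). Since JA ⟂ AW (tangency), |JW| = √(12.8² + 23.2²) = 26.497 regardless of where A sits on A1. So W lies on both circle(Q, 38.36) and circle(J, 26.497); the above-QP intersection is W = (-23.275, 30.492). A is the foot of the tangent from W: A = (-30.914, 8.5856).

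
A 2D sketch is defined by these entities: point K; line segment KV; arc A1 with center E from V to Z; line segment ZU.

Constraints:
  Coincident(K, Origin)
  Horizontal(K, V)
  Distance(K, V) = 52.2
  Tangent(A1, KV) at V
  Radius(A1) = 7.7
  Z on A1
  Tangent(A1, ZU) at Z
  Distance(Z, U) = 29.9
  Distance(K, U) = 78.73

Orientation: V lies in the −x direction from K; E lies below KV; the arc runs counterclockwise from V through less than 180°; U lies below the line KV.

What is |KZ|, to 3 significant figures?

59.3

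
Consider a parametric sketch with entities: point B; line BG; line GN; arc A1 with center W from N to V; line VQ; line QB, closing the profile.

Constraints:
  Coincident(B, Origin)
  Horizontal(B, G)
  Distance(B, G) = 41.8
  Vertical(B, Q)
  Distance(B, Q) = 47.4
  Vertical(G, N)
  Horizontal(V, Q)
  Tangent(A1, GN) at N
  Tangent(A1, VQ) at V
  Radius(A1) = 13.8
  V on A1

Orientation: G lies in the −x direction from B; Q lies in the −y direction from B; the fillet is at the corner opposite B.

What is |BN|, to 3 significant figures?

53.6

B is at the origin; B and G share the same y with |BG| = 41.8 and G on the −x side, so G = (-41.8, 0.00). BQ is vertical with |BQ| = 47.4 and Q on the −y side, so Q = (0.00, -47.4). The virtual corner opposite B is at (-41.8, -47.4). Since A1 is tangent to GN there, WN ⟂ GN and tangency of A1 to VQ means the radius WV is perpendicular to VQ, with radius 13.8, so the center W sits 13.8 in from both sides at W = (-28.0, -33.6). That places the tangent points at N = (-41.8, -33.6) on GN and V = (-28.0, -47.4) on VQ. Then |BN| = |N − B| = 53.6.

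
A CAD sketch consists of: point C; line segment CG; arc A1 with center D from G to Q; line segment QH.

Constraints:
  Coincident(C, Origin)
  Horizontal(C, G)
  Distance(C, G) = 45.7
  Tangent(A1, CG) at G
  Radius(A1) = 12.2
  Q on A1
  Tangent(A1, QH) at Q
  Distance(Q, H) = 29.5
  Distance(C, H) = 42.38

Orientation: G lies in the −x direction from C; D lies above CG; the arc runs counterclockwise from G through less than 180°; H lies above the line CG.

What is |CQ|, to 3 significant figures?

35.2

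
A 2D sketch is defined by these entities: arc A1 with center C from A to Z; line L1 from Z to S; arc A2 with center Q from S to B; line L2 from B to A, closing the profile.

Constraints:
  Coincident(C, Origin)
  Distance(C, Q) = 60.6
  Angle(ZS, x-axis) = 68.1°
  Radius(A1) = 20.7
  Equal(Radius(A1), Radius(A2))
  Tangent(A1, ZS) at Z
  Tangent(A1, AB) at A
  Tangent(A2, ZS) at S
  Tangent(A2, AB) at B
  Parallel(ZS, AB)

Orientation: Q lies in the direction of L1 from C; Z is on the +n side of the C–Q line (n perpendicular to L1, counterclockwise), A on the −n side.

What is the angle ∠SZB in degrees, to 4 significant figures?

34.34°

Tangency of A1 to both parallel lines with radius 20.7 puts Z and A at C ± 20.7·n: Z = (-19.21, 7.721), A = (19.21, -7.721). Equal radii place S and B the same way about Q: S = Q + 20.7·n = (3.397, 63.95), B = Q − 20.7·n = (41.81, 48.51). Then cos ∠SZB = ZS·ZB / (|ZS||ZB|), giving 34.34°.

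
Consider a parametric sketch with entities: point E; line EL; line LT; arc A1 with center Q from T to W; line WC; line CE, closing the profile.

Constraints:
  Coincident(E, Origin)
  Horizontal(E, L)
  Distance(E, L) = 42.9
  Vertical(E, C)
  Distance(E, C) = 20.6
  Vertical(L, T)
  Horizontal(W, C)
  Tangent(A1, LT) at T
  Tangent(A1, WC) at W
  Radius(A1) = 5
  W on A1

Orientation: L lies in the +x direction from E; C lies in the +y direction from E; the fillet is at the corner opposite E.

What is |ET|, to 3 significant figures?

45.6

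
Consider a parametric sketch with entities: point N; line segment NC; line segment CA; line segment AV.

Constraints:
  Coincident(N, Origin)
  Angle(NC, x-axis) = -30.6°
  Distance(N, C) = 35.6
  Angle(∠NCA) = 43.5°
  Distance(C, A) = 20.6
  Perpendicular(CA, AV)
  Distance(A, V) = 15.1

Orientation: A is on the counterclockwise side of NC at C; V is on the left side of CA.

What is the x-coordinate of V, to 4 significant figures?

10.48

N is at the origin; NC runs at -30.6° with length 35.6, so C = 35.6·(cos -30.6°, sin -30.6°) = (30.64, -18.12). ∠NCA = 43.5°, so CA runs at -30.6° + (180° − 43.5°) = 105.9° from the x-axis; with |CA| = 20.6, A = C + 20.6·(cos 105.9°, sin 105.9°) = (25.00, 1.690). The perpendicularity gives AV at right angles to CA; with |AV| = 15.1 on the left of CA, V = A + 15.1·(-0.9617, -0.2740) = (10.48, -2.447). So V.x = 10.48.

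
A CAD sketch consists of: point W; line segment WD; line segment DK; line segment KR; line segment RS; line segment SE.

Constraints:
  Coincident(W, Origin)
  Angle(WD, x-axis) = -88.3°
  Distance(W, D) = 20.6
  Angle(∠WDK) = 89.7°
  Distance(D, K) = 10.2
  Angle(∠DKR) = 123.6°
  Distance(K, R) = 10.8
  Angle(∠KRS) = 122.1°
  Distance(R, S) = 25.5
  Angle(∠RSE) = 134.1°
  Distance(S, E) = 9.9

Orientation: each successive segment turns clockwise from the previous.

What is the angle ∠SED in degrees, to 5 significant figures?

64.374°

W is at the origin; WD runs at -88.3° with length 20.6, so D = (0.61112, -20.591). ∠WDK = 89.7° gives DK at -178.60° from the x-axis; with |DK| = 10.2, K = (-9.5858, -20.840). ∠DKR = 123.6° gives KR at 125.00° from the x-axis; with |KR| = 10.8, R = (-15.780, -11.993). ∠KRS = 122.1° gives RS at 67.100° from the x-axis; with |RS| = 25.5, S = (-5.8578, 11.497). ∠RSE = 134.1° gives SE at 21.200° from the x-axis; with |SE| = 9.9, E = (3.3722, 15.077). Then cos ∠SED = ES·ED / (|ES||ED|), giving 64.374°.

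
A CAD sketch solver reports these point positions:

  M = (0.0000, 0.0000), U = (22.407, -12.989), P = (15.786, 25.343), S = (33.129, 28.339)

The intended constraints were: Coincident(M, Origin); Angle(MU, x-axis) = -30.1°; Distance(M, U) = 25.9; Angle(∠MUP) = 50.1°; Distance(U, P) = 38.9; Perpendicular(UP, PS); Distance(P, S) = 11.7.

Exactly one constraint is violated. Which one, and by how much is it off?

Distance(P, S) = 11.7 — off by 5.90.

M = (0.00, 0.00) ✓; MU at -30.10° ✓; |MU| = 25.90 ✓; ∠MUP = 50.10° ✓; |UP| = 38.90 ✓; ∠(UP, PS) = 90.00° ✓; |PS| = 17.60 ✗.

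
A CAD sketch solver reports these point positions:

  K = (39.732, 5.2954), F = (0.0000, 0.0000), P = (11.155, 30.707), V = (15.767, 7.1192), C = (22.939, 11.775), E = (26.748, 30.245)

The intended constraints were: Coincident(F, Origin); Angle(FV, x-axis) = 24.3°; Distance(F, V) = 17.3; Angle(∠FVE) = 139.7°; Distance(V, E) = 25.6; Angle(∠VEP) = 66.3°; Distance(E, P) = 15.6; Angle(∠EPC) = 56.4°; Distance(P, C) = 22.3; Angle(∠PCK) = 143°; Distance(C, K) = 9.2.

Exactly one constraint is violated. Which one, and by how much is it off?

Distance(C, K) = 9.2 — off by 8.80.

F = (0.00, 0.00) ✓; FV at 24.30° ✓; |FV| = 17.30 ✓; ∠FVE = 139.7° ✓; |VE| = 25.60 ✓; ∠VEP = 66.30° ✓; |EP| = 15.60 ✓; ∠EPC = 56.40° ✓; |PC| = 22.30 ✓; ∠PCK = 143.0° ✓; |CK| = 18.00 ✗.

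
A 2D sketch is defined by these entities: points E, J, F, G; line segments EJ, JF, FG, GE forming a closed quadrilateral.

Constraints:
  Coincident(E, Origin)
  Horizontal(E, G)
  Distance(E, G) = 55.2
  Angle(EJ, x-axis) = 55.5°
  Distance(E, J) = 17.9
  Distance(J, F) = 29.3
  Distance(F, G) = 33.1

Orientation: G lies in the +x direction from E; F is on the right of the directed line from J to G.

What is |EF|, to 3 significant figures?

26.4

Checks: |JF| = 29.30 ✓; |FG| = 33.10 ✓.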